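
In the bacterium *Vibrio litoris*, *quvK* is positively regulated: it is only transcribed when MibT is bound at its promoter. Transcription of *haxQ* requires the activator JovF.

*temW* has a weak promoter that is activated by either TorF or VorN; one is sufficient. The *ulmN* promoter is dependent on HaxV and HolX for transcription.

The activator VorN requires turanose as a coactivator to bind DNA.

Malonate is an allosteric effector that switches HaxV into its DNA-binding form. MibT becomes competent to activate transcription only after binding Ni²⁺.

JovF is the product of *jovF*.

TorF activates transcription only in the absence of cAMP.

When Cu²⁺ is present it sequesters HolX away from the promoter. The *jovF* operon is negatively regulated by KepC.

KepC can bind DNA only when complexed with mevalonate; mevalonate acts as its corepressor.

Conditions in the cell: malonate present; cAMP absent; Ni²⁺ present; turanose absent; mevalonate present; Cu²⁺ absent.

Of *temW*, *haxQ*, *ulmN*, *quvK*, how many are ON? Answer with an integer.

cAMP is absent, so TorF is active.
Turanose is absent, so VorN is inactive.
Activator TorF is present, so *temW* is transcribed.
→ *temW* is ON.
Mevalonate is present, so KepC is active.
With repressor KepC bound, *jovF* is not transcribed.
So JovF is not produced.
Required activator JovF is absent, so *haxQ* is not transcribed.
→ *haxQ* is OFF.
Malonate is present, so HaxV is active.
Cu²⁺ is absent, so HolX is active.
No repressor is bound and HaxV and HolX are active, so *ulmN* is transcribed.
→ *ulmN* is ON.
Ni²⁺ is present, so MibT is active.
No repressor is bound and MibT is active, so *quvK* is transcribed.
→ *quvK* is ON.
3 of the 4 genes are transcribed.

3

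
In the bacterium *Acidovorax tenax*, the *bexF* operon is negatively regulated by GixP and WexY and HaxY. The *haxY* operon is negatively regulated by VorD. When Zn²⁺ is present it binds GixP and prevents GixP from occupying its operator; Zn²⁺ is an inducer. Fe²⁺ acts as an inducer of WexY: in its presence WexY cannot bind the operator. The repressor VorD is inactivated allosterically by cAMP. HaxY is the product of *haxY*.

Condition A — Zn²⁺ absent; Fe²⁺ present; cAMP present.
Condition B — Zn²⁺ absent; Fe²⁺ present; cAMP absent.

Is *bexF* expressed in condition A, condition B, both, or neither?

neither

Condition A:
Zn²⁺ is absent, so GixP is active.
Fe²⁺ is present, so WexY is inactive.
cAMP is present, so VorD is inactive.
With no repressor bound, *haxY* is transcribed.
So HaxY is produced and active.
With repressor GixP bound, *bexF* is not transcribed.
→ *bexF* is OFF in A.
Condition B:
Zn²⁺ is absent, so GixP is active.
Fe²⁺ is present, so WexY is inactive.
cAMP is absent, so VorD is active.
With repressor VorD bound, *haxY* is not transcribed.
So HaxY is not produced.
With repressor GixP bound, *bexF* is not transcribed.
→ *bexF* is OFF in B.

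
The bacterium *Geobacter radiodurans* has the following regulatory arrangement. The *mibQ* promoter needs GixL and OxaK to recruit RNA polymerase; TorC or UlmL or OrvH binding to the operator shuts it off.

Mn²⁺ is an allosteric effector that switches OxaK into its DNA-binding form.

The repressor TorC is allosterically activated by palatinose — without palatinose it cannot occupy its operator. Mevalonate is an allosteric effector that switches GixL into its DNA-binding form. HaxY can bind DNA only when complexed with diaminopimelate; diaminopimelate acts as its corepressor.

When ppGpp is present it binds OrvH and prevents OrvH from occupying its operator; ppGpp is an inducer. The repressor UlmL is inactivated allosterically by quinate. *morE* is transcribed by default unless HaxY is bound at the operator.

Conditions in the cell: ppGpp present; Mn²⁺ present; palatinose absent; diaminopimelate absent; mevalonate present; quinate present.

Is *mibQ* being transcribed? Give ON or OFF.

Mevalonate is present, so GixL is active.
Palatinose is absent, so TorC is inactive.
Mn²⁺ is present, so OxaK is active.
Quinate is present, so UlmL is inactive.
ppGpp is present, so OrvH is inactive.
No repressor is bound and GixL and OxaK are active, so *mibQ* is transcribed.

ON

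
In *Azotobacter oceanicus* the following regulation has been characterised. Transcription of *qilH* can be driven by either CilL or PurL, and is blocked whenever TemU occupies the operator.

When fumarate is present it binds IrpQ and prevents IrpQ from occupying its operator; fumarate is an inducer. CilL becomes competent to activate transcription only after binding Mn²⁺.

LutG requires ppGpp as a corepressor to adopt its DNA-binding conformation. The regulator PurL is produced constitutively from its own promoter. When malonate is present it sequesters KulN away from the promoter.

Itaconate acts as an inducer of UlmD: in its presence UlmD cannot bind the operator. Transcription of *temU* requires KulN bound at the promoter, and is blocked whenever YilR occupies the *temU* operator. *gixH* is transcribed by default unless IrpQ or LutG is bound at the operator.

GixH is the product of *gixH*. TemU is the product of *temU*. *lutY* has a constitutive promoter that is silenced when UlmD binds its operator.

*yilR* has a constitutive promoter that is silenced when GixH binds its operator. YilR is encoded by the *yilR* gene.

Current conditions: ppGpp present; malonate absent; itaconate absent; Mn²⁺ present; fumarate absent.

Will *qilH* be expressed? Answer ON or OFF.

ON

Mn²⁺ is present, so CilL is active.
Fumarate is absent, so IrpQ is active.
ppGpp is present, so LutG is active.
With repressor IrpQ bound, *gixH* is not transcribed.
So GixH is not produced.
With no repressor bound, *yilR* is transcribed.
So YilR is produced and active.
Malonate is absent, so KulN is active.
With repressor YilR bound, *temU* is not transcribed.
So TemU is not produced.
PurL is produced constitutively and is active.
Activator CilL is present, so *qilH* is transcribed.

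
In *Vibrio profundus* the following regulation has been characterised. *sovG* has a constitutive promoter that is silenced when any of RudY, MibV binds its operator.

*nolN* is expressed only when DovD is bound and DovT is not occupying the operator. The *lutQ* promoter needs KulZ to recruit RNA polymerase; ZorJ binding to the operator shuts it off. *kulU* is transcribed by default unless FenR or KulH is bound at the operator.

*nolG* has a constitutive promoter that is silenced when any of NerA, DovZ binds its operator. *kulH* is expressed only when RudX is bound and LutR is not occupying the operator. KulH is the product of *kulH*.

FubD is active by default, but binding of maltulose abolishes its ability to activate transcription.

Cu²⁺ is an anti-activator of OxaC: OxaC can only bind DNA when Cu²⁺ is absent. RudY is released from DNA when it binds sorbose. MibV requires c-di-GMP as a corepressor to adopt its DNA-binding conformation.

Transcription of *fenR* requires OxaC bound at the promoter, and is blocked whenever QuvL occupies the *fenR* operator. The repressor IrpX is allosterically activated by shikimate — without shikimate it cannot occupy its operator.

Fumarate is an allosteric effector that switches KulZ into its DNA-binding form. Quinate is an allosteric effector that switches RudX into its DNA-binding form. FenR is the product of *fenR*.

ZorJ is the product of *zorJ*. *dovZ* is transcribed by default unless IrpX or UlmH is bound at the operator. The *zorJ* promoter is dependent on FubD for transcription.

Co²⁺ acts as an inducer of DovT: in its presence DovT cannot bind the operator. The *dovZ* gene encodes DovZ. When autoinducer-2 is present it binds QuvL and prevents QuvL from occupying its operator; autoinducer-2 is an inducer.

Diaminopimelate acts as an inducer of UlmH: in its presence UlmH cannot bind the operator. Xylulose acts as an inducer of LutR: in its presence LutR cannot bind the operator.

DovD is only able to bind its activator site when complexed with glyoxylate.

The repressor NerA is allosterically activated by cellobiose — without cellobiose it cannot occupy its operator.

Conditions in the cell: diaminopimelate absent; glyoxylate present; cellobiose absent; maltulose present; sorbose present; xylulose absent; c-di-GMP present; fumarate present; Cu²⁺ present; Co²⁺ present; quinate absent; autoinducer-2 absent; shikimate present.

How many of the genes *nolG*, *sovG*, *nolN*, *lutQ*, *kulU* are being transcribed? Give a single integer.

Cellobiose is absent, so NerA is inactive.
Shikimate is present, so IrpX is active.
Diaminopimelate is absent, so UlmH is active.
With repressor IrpX bound, *dovZ* is not transcribed.
So DovZ is not produced.
With no repressor bound, *nolG* is transcribed.
→ *nolG* is ON.
Sorbose is present, so RudY is inactive.
c-di-GMP is present, so MibV is active.
With repressor MibV bound, *sovG* is not transcribed.
→ *sovG* is OFF.
Co²⁺ is present, so DovT is inactive.
Glyoxylate is present, so DovD is active.
No repressor is bound and DovD is active, so *nolN* is transcribed.
→ *nolN* is ON.
Fumarate is present, so KulZ is active.
Maltulose is present, so FubD is inactive.
Required activator FubD is absent, so *zorJ* is not transcribed.
So ZorJ is not produced.
No repressor is bound and KulZ is active, so *lutQ* is transcribed.
→ *lutQ* is ON.
Autoinducer-2 is absent, so QuvL is active.
Cu²⁺ is present, so OxaC is inactive.
With repressor QuvL bound, *fenR* is not transcribed.
So FenR is not produced.
Xylulose is absent, so LutR is active.
Quinate is absent, so RudX is inactive.
With repressor LutR bound, *kulH* is not transcribed.
So KulH is not produced.
With no repressor bound, *kulU* is transcribed.
→ *kulU* is ON.
4 of the 5 genes are transcribed.

4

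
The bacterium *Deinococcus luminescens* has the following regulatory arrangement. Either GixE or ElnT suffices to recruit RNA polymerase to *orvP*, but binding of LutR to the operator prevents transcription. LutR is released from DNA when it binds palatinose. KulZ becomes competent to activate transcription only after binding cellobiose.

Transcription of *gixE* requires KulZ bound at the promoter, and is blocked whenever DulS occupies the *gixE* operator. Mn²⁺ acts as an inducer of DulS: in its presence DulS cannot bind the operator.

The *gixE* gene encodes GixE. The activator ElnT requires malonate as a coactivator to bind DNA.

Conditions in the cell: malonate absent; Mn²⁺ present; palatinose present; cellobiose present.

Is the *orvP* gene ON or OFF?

Cellobiose is present, so KulZ is active.
Mn²⁺ is present, so DulS is inactive.
No repressor is bound and KulZ is active, so *gixE* is transcribed.
So GixE is produced and active.
Malonate is absent, so ElnT is inactive.
Palatinose is present, so LutR is inactive.
Activator GixE is present, so *orvP* is transcribed.

ON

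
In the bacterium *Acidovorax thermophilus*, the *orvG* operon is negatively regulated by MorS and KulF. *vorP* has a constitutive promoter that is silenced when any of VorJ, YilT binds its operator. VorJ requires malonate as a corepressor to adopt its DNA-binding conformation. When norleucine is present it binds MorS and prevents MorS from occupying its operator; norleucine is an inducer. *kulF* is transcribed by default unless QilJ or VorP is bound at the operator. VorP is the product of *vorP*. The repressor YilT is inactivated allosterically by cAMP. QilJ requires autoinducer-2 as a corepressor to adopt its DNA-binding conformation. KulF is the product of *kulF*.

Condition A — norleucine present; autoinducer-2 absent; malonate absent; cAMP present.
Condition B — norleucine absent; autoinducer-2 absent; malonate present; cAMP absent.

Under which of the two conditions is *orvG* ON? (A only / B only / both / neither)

Condition A:
Norleucine is present, so MorS is inactive.
Autoinducer-2 is absent, so QilJ is inactive.
Malonate is absent, so VorJ is inactive.
cAMP is present, so YilT is inactive.
With no repressor bound, *vorP* is transcribed.
So VorP is produced and active.
With repressor VorP bound, *kulF* is not transcribed.
So KulF is not produced.
With no repressor bound, *orvG* is transcribed.
→ *orvG* is ON in A.
Condition B:
Norleucine is absent, so MorS is active.
Autoinducer-2 is absent, so QilJ is inactive.
Malonate is present, so VorJ is active.
cAMP is absent, so YilT is active.
With repressor VorJ bound, *vorP* is not transcribed.
So VorP is not produced.
With no repressor bound, *kulF* is transcribed.
So KulF is produced and active.
With repressor MorS bound, *orvG* is not transcribed.
→ *orvG* is OFF in B.

A only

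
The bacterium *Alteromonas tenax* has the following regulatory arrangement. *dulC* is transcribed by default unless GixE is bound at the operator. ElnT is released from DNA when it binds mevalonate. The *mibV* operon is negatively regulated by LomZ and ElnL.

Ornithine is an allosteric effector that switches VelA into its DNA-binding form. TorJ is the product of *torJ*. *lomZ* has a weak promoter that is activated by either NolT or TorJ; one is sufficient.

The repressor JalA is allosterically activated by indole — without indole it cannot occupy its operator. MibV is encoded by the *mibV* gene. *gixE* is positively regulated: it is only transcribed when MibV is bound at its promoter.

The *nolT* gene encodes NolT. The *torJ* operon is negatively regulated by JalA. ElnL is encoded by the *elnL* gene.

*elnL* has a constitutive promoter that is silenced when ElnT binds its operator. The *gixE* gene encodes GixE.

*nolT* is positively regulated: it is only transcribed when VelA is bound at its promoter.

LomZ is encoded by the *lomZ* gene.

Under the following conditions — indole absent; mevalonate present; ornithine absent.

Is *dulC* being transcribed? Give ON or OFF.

Ornithine is absent, so VelA is inactive.
Required activator VelA is absent, so *nolT* is not transcribed.
So NolT is not produced.
Indole is absent, so JalA is inactive.
With no repressor bound, *torJ* is transcribed.
So TorJ is produced and active.
Activator TorJ is present, so *lomZ* is transcribed.
So LomZ is produced and active.
Mevalonate is present, so ElnT is inactive.
With no repressor bound, *elnL* is transcribed.
So ElnL is produced and active.
With repressor LomZ bound, *mibV* is not transcribed.
So MibV is not produced.
Required activator MibV is absent, so *gixE* is not transcribed.
So GixE is not produced.
With no repressor bound, *dulC* is transcribed.

ON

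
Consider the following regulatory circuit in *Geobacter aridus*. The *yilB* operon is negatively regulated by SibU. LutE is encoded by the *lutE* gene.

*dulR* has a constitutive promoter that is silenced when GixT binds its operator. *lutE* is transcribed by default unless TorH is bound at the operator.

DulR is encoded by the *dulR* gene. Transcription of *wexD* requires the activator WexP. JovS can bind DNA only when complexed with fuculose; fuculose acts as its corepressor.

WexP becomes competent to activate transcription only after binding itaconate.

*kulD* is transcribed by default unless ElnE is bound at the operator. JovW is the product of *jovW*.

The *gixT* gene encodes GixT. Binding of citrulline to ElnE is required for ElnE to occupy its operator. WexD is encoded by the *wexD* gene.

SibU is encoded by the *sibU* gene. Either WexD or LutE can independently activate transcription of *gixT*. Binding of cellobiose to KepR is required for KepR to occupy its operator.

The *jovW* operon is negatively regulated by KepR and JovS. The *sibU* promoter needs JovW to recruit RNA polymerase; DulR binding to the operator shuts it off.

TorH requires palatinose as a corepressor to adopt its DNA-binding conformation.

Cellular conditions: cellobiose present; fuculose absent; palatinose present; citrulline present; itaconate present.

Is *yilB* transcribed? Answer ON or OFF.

ON

Itaconate is present, so WexP is active.
No repressor is bound and WexP is active, so *wexD* is transcribed.
So WexD is produced and active.
Palatinose is present, so TorH is active.
With repressor TorH bound, *lutE* is not transcribed.
So LutE is not produced.
Activator WexD is present, so *gixT* is transcribed.
So GixT is produced and active.
With repressor GixT bound, *dulR* is not transcribed.
So DulR is not produced.
Cellobiose is present, so KepR is active.
Fuculose is absent, so JovS is inactive.
With repressor KepR bound, *jovW* is not transcribed.
So JovW is not produced.
Required activator JovW is absent, so *sibU* is not transcribed.
So SibU is not produced.
With no repressor bound, *yilB* is transcribed.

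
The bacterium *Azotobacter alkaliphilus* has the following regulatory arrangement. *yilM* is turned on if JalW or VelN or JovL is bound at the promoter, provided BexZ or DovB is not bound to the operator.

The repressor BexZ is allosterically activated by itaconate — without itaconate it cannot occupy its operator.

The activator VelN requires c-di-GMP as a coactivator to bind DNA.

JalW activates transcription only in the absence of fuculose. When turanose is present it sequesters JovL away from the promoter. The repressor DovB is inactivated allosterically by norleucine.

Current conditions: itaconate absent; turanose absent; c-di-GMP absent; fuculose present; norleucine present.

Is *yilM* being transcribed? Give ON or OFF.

Fuculose is present, so JalW is inactive.
c-di-GMP is absent, so VelN is inactive.
Turanose is absent, so JovL is active.
Itaconate is absent, so BexZ is inactive.
Norleucine is present, so DovB is inactive.
Activator JovL is present, so *yilM* is transcribed.

ON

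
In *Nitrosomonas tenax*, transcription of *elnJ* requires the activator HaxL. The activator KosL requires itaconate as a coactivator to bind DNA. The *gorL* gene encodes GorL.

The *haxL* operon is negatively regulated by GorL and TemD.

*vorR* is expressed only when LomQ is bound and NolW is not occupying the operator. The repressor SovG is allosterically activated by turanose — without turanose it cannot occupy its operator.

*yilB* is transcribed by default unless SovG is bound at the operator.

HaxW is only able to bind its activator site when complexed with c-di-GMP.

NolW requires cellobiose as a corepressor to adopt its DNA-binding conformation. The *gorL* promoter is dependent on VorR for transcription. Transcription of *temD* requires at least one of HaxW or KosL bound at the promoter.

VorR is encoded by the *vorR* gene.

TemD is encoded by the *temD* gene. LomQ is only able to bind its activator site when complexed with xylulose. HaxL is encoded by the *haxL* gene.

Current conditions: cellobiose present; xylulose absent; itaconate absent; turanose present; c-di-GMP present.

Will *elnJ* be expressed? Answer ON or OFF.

Cellobiose is present, so NolW is active.
Xylulose is absent, so LomQ is inactive.
With repressor NolW bound, *vorR* is not transcribed.
So VorR is not produced.
Required activator VorR is absent, so *gorL* is not transcribed.
So GorL is not produced.
c-di-GMP is present, so HaxW is active.
Itaconate is absent, so KosL is inactive.
Activator HaxW is present, so *temD* is transcribed.
So TemD is produced and active.
With repressor TemD bound, *haxL* is not transcribed.
So HaxL is not produced.
Required activator HaxL is absent, so *elnJ* is not transcribed.

OFF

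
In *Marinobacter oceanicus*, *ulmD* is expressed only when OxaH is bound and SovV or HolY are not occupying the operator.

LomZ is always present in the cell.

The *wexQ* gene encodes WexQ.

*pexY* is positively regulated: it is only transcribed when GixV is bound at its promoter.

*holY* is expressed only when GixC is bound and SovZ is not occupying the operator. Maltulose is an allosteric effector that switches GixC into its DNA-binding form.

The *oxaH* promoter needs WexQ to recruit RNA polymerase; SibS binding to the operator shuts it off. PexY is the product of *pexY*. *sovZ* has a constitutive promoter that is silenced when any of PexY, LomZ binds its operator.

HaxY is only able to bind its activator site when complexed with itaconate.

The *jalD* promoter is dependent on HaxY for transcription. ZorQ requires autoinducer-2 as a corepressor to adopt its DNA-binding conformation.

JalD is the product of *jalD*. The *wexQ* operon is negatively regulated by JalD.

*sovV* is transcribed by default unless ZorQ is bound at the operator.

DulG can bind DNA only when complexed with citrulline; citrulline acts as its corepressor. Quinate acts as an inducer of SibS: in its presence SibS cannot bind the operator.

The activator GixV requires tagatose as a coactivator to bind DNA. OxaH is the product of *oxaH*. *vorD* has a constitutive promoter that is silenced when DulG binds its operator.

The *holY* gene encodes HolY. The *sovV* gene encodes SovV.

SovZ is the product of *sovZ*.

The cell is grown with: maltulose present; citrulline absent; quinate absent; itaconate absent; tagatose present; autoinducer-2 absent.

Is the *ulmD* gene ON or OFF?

OFF

Itaconate is absent, so HaxY is inactive.
Required activator HaxY is absent, so *jalD* is not transcribed.
So JalD is not produced.
With no repressor bound, *wexQ* is transcribed.
So WexQ is produced and active.
Quinate is absent, so SibS is active.
With repressor SibS bound, *oxaH* is not transcribed.
So OxaH is not produced.
Autoinducer-2 is absent, so ZorQ is inactive.
With no repressor bound, *sovV* is transcribed.
So SovV is produced and active.
Tagatose is present, so GixV is active.
No repressor is bound and GixV is active, so *pexY* is transcribed.
So PexY is produced and active.
LomZ is produced constitutively and is active.
With repressor PexY bound, *sovZ* is not transcribed.
So SovZ is not produced.
Maltulose is present, so GixC is active.
No repressor is bound and GixC is active, so *holY* is transcribed.
So HolY is produced and active.
With repressor SovV bound, *ulmD* is not transcribed.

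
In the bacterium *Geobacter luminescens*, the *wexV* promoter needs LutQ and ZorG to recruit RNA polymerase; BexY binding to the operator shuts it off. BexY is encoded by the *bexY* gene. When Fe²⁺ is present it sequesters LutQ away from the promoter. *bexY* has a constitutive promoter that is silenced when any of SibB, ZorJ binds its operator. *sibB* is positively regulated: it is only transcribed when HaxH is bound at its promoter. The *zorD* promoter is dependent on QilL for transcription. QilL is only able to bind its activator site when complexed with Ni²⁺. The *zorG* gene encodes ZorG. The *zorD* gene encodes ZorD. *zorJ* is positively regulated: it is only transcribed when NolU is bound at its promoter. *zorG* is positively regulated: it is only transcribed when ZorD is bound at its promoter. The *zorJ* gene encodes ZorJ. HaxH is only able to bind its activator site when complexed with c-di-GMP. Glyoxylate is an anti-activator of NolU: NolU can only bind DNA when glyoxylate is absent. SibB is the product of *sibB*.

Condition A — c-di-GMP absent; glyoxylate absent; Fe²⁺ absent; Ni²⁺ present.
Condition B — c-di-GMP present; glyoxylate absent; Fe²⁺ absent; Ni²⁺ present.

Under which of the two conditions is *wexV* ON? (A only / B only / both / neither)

both

Condition A:
c-di-GMP is absent, so HaxH is inactive.
Required activator HaxH is absent, so *sibB* is not transcribed.
So SibB is not produced.
Glyoxylate is absent, so NolU is active.
No repressor is bound and NolU is active, so *zorJ* is transcribed.
So ZorJ is produced and active.
With repressor ZorJ bound, *bexY* is not transcribed.
So BexY is not produced.
Fe²⁺ is absent, so LutQ is active.
Ni²⁺ is present, so QilL is active.
No repressor is bound and QilL is active, so *zorD* is transcribed.
So ZorD is produced and active.
No repressor is bound and ZorD is active, so *zorG* is transcribed.
So ZorG is produced and active.
No repressor is bound and LutQ and ZorG are active, so *wexV* is transcribed.
→ *wexV* is ON in A.
Condition B:
c-di-GMP is present, so HaxH is active.
No repressor is bound and HaxH is active, so *sibB* is transcribed.
So SibB is produced and active.
Glyoxylate is absent, so NolU is active.
No repressor is bound and NolU is active, so *zorJ* is transcribed.
So ZorJ is produced and active.
With repressor SibB bound, *bexY* is not transcribed.
So BexY is not produced.
Fe²⁺ is absent, so LutQ is active.
Ni²⁺ is present, so QilL is active.
No repressor is bound and QilL is active, so *zorD* is transcribed.
So ZorD is produced and active.
No repressor is bound and ZorD is active, so *zorG* is transcribed.
So ZorG is produced and active.
No repressor is bound and LutQ and ZorG are active, so *wexV* is transcribed.
→ *wexV* is ON in B.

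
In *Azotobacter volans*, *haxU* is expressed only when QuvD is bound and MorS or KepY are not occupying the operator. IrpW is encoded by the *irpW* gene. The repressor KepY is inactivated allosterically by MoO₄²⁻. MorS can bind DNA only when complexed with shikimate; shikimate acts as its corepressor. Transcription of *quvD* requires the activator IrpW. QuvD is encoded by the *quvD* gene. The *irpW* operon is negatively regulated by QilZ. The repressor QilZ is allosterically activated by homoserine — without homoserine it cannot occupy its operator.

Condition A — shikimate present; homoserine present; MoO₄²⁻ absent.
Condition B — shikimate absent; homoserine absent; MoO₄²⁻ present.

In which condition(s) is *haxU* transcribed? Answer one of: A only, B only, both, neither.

Condition A:
Shikimate is present, so MorS is active.
Homoserine is present, so QilZ is active.
With repressor QilZ bound, *irpW* is not transcribed.
So IrpW is not produced.
Required activator IrpW is absent, so *quvD* is not transcribed.
So QuvD is not produced.
MoO₄²⁻ is absent, so KepY is active.
With repressor MorS bound, *haxU* is not transcribed.
→ *haxU* is OFF in A.
Condition B:
Shikimate is absent, so MorS is inactive.
Homoserine is absent, so QilZ is inactive.
With no repressor bound, *irpW* is transcribed.
So IrpW is produced and active.
No repressor is bound and IrpW is active, so *quvD* is transcribed.
So QuvD is produced and active.
MoO₄²⁻ is present, so KepY is inactive.
No repressor is bound and QuvD is active, so *haxU* is transcribed.
→ *haxU* is ON in B.

B only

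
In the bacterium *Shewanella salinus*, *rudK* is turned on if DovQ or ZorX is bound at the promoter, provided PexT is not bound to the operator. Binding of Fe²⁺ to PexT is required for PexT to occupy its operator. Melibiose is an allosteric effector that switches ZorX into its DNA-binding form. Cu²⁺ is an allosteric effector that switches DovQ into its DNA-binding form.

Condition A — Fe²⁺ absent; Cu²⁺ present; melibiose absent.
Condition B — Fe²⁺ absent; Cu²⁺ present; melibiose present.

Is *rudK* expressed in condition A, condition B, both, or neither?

both

Condition A:
Fe²⁺ is absent, so PexT is inactive.
Cu²⁺ is present, so DovQ is active.
Melibiose is absent, so ZorX is inactive.
Activator DovQ is present, so *rudK* is transcribed.
→ *rudK* is ON in A.
Condition B:
Fe²⁺ is absent, so PexT is inactive.
Cu²⁺ is present, so DovQ is active.
Melibiose is present, so ZorX is active.
Activator DovQ is present, so *rudK* is transcribed.
→ *rudK* is ON in B.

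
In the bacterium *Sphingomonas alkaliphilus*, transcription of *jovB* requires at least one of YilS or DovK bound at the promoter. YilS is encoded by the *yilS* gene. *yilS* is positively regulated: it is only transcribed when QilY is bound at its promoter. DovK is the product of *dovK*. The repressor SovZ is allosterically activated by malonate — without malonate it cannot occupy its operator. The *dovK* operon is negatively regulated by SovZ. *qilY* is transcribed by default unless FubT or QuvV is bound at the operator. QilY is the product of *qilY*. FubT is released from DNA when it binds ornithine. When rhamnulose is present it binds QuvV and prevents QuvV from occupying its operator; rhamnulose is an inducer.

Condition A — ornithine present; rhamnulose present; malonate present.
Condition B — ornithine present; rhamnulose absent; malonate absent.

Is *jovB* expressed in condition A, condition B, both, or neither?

Condition A:
Ornithine is present, so FubT is inactive.
Rhamnulose is present, so QuvV is inactive.
With no repressor bound, *qilY* is transcribed.
So QilY is produced and active.
No repressor is bound and QilY is active, so *yilS* is transcribed.
So YilS is produced and active.
Malonate is present, so SovZ is active.
With repressor SovZ bound, *dovK* is not transcribed.
So DovK is not produced.
Activator YilS is present, so *jovB* is transcribed.
→ *jovB* is ON in A.
Condition B:
Ornithine is present, so FubT is inactive.
Rhamnulose is absent, so QuvV is active.
With repressor QuvV bound, *qilY* is not transcribed.
So QilY is not produced.
Required activator QilY is absent, so *yilS* is not transcribed.
So YilS is not produced.
Malonate is absent, so SovZ is inactive.
With no repressor bound, *dovK* is transcribed.
So DovK is produced and active.
Activator DovK is present, so *jovB* is transcribed.
→ *jovB* is ON in B.

both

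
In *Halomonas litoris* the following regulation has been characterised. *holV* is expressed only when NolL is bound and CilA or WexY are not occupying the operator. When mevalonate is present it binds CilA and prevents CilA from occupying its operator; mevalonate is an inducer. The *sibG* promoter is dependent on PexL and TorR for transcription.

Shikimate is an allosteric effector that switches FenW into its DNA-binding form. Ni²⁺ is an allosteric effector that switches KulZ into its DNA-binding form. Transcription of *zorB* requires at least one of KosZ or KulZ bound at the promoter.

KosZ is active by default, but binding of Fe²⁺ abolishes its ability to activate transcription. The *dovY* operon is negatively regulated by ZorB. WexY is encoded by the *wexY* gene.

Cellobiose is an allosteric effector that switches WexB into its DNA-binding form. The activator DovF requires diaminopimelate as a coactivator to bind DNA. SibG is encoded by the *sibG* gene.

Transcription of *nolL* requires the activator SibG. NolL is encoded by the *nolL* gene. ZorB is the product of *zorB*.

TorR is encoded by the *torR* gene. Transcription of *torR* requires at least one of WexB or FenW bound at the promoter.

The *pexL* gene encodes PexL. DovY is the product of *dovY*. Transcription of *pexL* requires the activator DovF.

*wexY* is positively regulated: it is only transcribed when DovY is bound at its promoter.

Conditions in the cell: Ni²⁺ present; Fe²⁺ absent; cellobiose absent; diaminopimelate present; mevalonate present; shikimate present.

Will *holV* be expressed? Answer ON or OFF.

Mevalonate is present, so CilA is inactive.
Fe²⁺ is absent, so KosZ is active.
Ni²⁺ is present, so KulZ is active.
Activator KosZ is present, so *zorB* is transcribed.
So ZorB is produced and active.
With repressor ZorB bound, *dovY* is not transcribed.
So DovY is not produced.
Required activator DovY is absent, so *wexY* is not transcribed.
So WexY is not produced.
Diaminopimelate is present, so DovF is active.
No repressor is bound and DovF is active, so *pexL* is transcribed.
So PexL is produced and active.
Cellobiose is absent, so WexB is inactive.
Shikimate is present, so FenW is active.
Activator FenW is present, so *torR* is transcribed.
So TorR is produced and active.
No repressor is bound and PexL and TorR are active, so *sibG* is transcribed.
So SibG is produced and active.
No repressor is bound and SibG is active, so *nolL* is transcribed.
So NolL is produced and active.
No repressor is bound and NolL is active, so *holV* is transcribed.

ON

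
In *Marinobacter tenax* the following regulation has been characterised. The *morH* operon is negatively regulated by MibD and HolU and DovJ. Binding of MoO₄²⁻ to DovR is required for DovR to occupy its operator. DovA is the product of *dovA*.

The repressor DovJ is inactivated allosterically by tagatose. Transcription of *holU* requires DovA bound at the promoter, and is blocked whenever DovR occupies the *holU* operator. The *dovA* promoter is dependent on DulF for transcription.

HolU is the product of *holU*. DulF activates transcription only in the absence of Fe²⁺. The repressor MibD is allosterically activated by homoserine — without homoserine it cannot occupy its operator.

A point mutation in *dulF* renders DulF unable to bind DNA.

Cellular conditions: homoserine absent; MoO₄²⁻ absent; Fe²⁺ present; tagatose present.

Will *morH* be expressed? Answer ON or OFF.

Homoserine is absent, so MibD is inactive.
DulF is non-functional in this strain, so it has no effect.
Required activator DulF is absent, so *dovA* is not transcribed.
So DovA is not produced.
MoO₄²⁻ is absent, so DovR is inactive.
Required activator DovA is absent, so *holU* is not transcribed.
So HolU is not produced.
Tagatose is present, so DovJ is inactive.
With no repressor bound, *morH* is transcribed.

ON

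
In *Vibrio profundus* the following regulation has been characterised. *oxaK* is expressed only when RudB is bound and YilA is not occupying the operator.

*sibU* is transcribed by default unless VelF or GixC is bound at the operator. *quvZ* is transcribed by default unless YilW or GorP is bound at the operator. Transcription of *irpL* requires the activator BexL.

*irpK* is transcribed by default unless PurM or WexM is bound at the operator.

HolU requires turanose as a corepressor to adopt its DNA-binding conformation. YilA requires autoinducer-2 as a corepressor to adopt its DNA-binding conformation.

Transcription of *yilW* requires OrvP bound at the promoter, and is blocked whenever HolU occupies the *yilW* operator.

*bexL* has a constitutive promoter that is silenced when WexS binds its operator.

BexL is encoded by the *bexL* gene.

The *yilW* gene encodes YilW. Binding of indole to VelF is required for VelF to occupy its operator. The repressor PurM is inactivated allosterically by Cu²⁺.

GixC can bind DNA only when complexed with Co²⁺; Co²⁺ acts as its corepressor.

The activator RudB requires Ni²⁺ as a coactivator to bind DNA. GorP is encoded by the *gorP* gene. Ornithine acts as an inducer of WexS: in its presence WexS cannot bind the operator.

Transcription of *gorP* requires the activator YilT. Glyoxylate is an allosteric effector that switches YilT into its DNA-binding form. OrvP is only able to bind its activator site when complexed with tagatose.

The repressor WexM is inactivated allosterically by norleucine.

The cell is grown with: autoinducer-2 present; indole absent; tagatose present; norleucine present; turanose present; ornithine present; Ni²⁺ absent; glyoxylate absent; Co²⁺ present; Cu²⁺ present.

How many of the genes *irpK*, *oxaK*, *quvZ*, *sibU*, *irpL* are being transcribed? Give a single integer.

3

Cu²⁺ is present, so PurM is inactive.
Norleucine is present, so WexM is inactive.
With no repressor bound, *irpK* is transcribed.
→ *irpK* is ON.
Ni²⁺ is absent, so RudB is inactive.
Autoinducer-2 is present, so YilA is active.
With repressor YilA bound, *oxaK* is not transcribed.
→ *oxaK* is OFF.
Tagatose is present, so OrvP is active.
Turanose is present, so HolU is active.
With repressor HolU bound, *yilW* is not transcribed.
So YilW is not produced.
Glyoxylate is absent, so YilT is inactive.
Required activator YilT is absent, so *gorP* is not transcribed.
So GorP is not produced.
With no repressor bound, *quvZ* is transcribed.
→ *quvZ* is ON.
Indole is absent, so VelF is inactive.
Co²⁺ is present, so GixC is active.
With repressor GixC bound, *sibU* is not transcribed.
→ *sibU* is OFF.
Ornithine is present, so WexS is inactive.
With no repressor bound, *bexL* is transcribed.
So BexL is produced and active.
No repressor is bound and BexL is active, so *irpL* is transcribed.
→ *irpL* is ON.
3 of the 5 genes are transcribed.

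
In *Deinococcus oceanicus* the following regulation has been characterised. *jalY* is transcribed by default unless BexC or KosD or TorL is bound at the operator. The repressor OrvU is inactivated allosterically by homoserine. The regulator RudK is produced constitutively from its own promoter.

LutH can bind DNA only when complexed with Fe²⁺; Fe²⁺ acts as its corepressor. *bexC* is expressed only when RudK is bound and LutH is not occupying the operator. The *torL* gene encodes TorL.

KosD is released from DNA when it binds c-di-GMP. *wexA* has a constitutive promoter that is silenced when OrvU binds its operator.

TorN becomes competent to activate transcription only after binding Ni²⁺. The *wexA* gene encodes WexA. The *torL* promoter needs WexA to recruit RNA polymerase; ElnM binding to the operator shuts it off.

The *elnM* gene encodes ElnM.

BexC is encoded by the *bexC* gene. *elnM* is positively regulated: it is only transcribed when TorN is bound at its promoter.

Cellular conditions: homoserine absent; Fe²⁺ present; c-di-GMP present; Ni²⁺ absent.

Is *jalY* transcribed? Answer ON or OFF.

Fe²⁺ is present, so LutH is active.
RudK is produced constitutively and is active.
With repressor LutH bound, *bexC* is not transcribed.
So BexC is not produced.
c-di-GMP is present, so KosD is inactive.
Ni²⁺ is absent, so TorN is inactive.
Required activator TorN is absent, so *elnM* is not transcribed.
So ElnM is not produced.
Homoserine is absent, so OrvU is active.
With repressor OrvU bound, *wexA* is not transcribed.
So WexA is not produced.
Required activator WexA is absent, so *torL* is not transcribed.
So TorL is not produced.
With no repressor bound, *jalY* is transcribed.

ON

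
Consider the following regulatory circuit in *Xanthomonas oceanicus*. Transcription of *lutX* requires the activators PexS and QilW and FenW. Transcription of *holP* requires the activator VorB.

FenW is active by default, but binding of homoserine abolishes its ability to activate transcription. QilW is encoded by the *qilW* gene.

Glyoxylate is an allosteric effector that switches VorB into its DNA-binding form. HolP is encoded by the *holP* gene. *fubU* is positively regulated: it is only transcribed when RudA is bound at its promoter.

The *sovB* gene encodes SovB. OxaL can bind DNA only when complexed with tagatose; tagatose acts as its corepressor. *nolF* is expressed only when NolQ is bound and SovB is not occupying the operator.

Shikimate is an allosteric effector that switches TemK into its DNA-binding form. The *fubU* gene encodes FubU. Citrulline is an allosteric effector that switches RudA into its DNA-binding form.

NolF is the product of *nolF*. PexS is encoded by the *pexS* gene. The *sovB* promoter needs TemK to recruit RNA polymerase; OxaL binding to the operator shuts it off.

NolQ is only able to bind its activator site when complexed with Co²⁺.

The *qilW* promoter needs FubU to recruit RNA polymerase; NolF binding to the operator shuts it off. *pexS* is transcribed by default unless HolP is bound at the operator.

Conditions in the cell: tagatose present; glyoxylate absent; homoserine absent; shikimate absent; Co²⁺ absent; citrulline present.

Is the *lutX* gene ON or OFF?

Glyoxylate is absent, so VorB is inactive.
Required activator VorB is absent, so *holP* is not transcribed.
So HolP is not produced.
With no repressor bound, *pexS* is transcribed.
So PexS is produced and active.
Citrulline is present, so RudA is active.
No repressor is bound and RudA is active, so *fubU* is transcribed.
So FubU is produced and active.
Tagatose is present, so OxaL is active.
Shikimate is absent, so TemK is inactive.
With repressor OxaL bound, *sovB* is not transcribed.
So SovB is not produced.
Co²⁺ is absent, so NolQ is inactive.
Required activator NolQ is absent, so *nolF* is not transcribed.
So NolF is not produced.
No repressor is bound and FubU is active, so *qilW* is transcribed.
So QilW is produced and active.
Homoserine is absent, so FenW is active.
No repressor is bound and PexS and QilW and FenW are active, so *lutX* is transcribed.

ON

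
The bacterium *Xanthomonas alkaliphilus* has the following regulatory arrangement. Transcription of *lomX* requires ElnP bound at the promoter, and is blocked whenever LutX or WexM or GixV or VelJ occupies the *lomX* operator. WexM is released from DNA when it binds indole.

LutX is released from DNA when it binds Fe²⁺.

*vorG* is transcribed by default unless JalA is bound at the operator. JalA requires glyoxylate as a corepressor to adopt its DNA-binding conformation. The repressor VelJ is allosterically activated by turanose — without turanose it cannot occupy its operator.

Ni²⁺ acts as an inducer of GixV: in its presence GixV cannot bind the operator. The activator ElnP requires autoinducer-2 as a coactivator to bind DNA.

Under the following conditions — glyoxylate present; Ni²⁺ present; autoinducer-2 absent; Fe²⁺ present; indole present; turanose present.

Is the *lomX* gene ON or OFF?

OFF

Fe²⁺ is present, so LutX is inactive.
Autoinducer-2 is absent, so ElnP is inactive.
Indole is present, so WexM is inactive.
Ni²⁺ is present, so GixV is inactive.
Turanose is present, so VelJ is active.
With repressor VelJ bound, *lomX* is not transcribed.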